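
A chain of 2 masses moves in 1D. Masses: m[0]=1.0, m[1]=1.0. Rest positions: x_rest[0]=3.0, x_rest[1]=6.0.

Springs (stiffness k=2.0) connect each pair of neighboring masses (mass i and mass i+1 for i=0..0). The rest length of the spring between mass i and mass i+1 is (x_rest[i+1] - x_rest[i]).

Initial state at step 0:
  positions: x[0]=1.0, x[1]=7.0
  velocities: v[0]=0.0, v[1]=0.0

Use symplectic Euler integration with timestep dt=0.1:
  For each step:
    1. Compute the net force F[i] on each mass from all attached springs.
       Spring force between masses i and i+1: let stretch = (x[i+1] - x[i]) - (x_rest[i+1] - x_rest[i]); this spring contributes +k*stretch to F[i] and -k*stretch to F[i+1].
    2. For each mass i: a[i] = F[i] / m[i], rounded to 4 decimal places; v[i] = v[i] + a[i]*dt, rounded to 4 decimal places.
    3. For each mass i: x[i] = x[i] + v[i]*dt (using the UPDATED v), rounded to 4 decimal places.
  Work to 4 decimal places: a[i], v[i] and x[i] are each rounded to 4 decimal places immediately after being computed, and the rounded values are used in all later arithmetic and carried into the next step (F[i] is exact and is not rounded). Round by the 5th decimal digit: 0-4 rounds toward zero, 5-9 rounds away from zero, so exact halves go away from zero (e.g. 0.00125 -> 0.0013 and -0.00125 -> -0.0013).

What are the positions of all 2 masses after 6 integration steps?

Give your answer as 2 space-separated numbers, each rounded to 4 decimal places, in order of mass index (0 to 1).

Step 0: x=[1.0000 7.0000] v=[0.0000 0.0000]
Step 1: x=[1.0600 6.9400] v=[0.6000 -0.6000]
Step 2: x=[1.1776 6.8224] v=[1.1760 -1.1760]
Step 3: x=[1.3481 6.6519] v=[1.7050 -1.7050]
Step 4: x=[1.5647 6.4353] v=[2.1658 -2.1658]
Step 5: x=[1.8187 6.1813] v=[2.5399 -2.5399]
Step 6: x=[2.0999 5.9001] v=[2.8124 -2.8124]

Answer: 2.0999 5.9001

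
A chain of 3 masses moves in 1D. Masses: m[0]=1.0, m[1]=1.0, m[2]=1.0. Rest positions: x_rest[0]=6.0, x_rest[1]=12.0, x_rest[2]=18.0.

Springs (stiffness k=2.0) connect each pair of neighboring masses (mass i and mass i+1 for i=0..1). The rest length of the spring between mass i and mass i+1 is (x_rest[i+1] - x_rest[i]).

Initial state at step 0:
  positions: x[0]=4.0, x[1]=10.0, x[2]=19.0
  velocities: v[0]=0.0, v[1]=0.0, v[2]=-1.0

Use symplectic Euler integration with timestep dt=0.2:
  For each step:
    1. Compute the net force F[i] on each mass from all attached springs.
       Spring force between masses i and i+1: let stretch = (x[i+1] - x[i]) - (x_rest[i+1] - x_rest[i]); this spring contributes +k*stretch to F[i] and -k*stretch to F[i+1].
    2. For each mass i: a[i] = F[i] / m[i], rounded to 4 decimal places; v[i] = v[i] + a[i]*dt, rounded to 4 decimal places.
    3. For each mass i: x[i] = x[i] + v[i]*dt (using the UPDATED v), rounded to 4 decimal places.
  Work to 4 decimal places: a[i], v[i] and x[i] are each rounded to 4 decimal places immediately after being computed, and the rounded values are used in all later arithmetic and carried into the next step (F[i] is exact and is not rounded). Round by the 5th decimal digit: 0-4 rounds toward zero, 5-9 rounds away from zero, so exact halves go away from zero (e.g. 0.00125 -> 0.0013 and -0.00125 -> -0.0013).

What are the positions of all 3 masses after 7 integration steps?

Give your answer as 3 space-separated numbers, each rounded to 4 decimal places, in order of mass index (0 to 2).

Answer: 5.2500 11.3569 14.9930

Derivation:
Step 0: x=[4.0000 10.0000 19.0000] v=[0.0000 0.0000 -1.0000]
Step 1: x=[4.0000 10.2400 18.5600] v=[0.0000 1.2000 -2.2000]
Step 2: x=[4.0192 10.6464 17.9344] v=[0.0960 2.0320 -3.1280]
Step 3: x=[4.0886 11.1057 17.2058] v=[0.3469 2.2963 -3.6432]
Step 4: x=[4.2393 11.4916 16.4692] v=[0.7537 1.9295 -3.6832]
Step 5: x=[4.4902 11.6955 15.8144] v=[1.2546 1.0196 -3.2742]
Step 6: x=[4.8375 11.6525 15.3100] v=[1.7367 -0.2150 -2.5218]
Step 7: x=[5.2500 11.3569 14.9930] v=[2.0627 -1.4780 -1.5848]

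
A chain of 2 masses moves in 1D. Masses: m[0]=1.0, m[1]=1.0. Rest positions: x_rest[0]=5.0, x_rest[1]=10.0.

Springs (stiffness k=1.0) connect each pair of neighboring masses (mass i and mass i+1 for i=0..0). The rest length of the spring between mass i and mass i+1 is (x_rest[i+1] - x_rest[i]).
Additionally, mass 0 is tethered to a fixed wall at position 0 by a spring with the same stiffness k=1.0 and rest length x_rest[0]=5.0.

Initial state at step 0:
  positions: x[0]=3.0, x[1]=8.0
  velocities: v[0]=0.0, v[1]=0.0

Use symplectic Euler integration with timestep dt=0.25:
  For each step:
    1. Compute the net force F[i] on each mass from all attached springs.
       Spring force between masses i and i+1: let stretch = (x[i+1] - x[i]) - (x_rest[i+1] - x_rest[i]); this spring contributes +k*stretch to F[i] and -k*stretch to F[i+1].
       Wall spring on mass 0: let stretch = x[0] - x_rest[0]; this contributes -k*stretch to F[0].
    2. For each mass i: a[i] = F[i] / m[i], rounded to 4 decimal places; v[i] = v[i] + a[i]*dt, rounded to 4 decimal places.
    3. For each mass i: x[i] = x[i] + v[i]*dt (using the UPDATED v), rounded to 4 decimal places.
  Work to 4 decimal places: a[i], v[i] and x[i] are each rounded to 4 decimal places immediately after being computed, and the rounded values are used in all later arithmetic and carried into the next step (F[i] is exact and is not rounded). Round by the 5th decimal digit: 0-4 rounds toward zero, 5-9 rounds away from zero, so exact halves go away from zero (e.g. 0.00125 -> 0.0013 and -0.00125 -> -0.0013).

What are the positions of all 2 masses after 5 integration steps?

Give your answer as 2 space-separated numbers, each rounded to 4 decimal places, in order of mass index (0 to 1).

Answer: 4.3931 8.2346

Derivation:
Step 0: x=[3.0000 8.0000] v=[0.0000 0.0000]
Step 1: x=[3.1250 8.0000] v=[0.5000 0.0000]
Step 2: x=[3.3594 8.0078] v=[0.9375 0.0313]
Step 3: x=[3.6744 8.0376] v=[1.2598 0.1192]
Step 4: x=[4.0324 8.1072] v=[1.4320 0.2784]
Step 5: x=[4.3931 8.2346] v=[1.4426 0.5097]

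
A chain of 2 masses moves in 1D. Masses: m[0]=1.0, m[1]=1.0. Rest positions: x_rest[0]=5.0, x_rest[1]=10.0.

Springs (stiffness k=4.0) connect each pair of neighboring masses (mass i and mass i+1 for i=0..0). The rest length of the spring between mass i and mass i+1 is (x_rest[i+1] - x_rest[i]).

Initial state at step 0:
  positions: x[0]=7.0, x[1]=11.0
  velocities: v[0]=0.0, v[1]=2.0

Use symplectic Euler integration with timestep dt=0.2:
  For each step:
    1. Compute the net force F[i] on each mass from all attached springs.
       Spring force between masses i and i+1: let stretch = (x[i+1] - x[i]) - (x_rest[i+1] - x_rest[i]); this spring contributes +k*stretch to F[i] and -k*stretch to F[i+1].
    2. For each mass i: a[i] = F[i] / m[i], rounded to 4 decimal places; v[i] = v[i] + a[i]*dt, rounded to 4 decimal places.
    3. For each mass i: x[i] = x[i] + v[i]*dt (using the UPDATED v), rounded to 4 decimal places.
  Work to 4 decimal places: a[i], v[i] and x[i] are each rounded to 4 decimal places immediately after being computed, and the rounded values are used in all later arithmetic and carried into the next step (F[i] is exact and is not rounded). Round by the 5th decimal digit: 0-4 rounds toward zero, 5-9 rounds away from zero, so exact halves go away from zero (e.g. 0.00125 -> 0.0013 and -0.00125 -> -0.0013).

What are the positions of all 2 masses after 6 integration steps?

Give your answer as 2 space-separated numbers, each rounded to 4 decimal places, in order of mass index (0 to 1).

Answer: 7.3745 13.0255

Derivation:
Step 0: x=[7.0000 11.0000] v=[0.0000 2.0000]
Step 1: x=[6.8400 11.5600] v=[-0.8000 2.8000]
Step 2: x=[6.6352 12.1648] v=[-1.0240 3.0240]
Step 3: x=[6.5151 12.6849] v=[-0.6003 2.6003]
Step 4: x=[6.5822 13.0178] v=[0.3355 1.6645]
Step 5: x=[6.8790 13.1210] v=[1.4840 0.5160]
Step 6: x=[7.3745 13.0255] v=[2.4776 -0.4776]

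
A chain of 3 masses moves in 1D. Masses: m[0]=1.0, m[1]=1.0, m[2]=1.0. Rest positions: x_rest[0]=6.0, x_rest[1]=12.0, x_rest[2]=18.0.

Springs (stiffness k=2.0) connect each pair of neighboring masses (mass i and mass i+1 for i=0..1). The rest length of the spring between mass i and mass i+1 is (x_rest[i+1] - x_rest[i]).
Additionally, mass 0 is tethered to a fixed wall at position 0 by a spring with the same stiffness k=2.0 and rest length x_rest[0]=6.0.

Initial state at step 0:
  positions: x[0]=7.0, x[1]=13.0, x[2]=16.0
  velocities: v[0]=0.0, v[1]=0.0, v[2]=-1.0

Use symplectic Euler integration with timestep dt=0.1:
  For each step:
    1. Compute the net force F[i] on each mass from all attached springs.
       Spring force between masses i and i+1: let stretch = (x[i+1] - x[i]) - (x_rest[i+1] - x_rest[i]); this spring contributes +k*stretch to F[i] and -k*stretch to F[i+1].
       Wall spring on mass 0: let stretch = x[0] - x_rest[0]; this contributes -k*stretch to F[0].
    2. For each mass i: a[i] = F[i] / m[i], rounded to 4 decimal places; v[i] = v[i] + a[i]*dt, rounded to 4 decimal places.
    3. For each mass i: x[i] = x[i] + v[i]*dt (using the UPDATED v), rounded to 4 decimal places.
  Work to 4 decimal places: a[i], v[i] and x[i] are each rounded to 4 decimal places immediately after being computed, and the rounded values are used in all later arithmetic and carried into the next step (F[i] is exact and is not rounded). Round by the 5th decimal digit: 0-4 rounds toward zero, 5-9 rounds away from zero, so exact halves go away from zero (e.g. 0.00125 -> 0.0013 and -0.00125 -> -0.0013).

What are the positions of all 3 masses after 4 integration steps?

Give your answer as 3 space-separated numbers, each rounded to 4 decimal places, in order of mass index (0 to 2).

Answer: 6.7943 12.4274 16.1843

Derivation:
Step 0: x=[7.0000 13.0000 16.0000] v=[0.0000 0.0000 -1.0000]
Step 1: x=[6.9800 12.9400 15.9600] v=[-0.2000 -0.6000 -0.4000]
Step 2: x=[6.9396 12.8212 15.9796] v=[-0.4040 -1.1880 0.1960]
Step 3: x=[6.8780 12.6479 16.0560] v=[-0.6156 -1.7326 0.7643]
Step 4: x=[6.7943 12.4274 16.1843] v=[-0.8372 -2.2050 1.2827]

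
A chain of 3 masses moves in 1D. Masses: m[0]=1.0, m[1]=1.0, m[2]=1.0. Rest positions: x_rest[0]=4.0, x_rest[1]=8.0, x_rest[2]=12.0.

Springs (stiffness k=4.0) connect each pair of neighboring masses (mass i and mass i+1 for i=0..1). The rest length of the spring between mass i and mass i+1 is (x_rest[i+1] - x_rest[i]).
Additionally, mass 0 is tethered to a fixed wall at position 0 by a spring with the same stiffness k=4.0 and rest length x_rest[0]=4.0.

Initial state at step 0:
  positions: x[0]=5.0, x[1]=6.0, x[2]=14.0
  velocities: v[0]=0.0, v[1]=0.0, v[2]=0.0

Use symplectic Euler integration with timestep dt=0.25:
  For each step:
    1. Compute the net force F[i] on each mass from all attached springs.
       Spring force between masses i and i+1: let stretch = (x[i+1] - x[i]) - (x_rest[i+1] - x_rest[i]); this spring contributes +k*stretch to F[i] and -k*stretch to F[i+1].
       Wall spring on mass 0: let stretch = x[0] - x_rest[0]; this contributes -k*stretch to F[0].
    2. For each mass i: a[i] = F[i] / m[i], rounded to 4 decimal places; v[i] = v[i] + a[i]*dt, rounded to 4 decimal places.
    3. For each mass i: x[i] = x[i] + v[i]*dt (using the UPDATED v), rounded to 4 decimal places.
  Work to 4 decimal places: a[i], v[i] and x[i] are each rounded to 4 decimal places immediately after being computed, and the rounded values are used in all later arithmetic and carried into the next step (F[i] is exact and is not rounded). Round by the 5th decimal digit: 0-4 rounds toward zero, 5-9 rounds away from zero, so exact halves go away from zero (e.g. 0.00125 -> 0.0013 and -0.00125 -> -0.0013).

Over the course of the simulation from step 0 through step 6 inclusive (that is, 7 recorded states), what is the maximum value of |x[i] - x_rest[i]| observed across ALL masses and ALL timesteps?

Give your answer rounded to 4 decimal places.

Step 0: x=[5.0000 6.0000 14.0000] v=[0.0000 0.0000 0.0000]
Step 1: x=[4.0000 7.7500 13.0000] v=[-4.0000 7.0000 -4.0000]
Step 2: x=[2.9375 9.8750 11.6875] v=[-4.2500 8.5000 -5.2500]
Step 3: x=[2.8750 10.7188 10.9219] v=[-0.2500 3.3750 -3.0625]
Step 4: x=[4.0547 9.6524 11.1055] v=[4.7188 -4.2657 0.7344]
Step 5: x=[5.6202 7.5498 11.9258] v=[6.2618 -8.4103 3.2813]
Step 6: x=[6.2630 6.0588 12.6521] v=[2.5712 -5.9639 2.9053]
Max displacement = 2.7188

Answer: 2.7188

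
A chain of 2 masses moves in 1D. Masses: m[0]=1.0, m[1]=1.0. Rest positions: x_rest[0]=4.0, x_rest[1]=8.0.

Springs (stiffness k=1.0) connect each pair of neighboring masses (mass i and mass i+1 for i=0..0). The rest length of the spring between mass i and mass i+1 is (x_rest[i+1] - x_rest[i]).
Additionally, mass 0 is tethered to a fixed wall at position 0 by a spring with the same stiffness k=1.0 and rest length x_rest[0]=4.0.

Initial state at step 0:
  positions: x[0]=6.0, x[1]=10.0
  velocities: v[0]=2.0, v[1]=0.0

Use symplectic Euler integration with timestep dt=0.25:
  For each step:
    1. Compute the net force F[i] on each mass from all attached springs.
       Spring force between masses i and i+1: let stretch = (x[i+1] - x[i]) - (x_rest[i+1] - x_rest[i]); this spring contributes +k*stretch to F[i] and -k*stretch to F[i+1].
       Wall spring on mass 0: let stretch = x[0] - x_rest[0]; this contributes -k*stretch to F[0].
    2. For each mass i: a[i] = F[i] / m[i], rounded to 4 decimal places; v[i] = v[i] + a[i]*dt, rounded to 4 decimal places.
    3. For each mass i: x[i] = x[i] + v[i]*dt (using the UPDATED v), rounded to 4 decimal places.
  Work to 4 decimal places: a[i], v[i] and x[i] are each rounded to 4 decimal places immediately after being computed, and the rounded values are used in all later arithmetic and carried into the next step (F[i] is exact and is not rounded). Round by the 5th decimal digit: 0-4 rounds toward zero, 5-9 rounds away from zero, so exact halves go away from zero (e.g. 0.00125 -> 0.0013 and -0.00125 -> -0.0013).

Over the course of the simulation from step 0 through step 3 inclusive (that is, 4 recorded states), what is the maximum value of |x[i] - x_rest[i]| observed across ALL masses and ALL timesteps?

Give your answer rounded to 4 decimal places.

Answer: 2.5854

Derivation:
Step 0: x=[6.0000 10.0000] v=[2.0000 0.0000]
Step 1: x=[6.3750 10.0000] v=[1.5000 0.0000]
Step 2: x=[6.5781 10.0235] v=[0.8125 0.0938]
Step 3: x=[6.5854 10.0816] v=[0.0293 0.2325]
Max displacement = 2.5854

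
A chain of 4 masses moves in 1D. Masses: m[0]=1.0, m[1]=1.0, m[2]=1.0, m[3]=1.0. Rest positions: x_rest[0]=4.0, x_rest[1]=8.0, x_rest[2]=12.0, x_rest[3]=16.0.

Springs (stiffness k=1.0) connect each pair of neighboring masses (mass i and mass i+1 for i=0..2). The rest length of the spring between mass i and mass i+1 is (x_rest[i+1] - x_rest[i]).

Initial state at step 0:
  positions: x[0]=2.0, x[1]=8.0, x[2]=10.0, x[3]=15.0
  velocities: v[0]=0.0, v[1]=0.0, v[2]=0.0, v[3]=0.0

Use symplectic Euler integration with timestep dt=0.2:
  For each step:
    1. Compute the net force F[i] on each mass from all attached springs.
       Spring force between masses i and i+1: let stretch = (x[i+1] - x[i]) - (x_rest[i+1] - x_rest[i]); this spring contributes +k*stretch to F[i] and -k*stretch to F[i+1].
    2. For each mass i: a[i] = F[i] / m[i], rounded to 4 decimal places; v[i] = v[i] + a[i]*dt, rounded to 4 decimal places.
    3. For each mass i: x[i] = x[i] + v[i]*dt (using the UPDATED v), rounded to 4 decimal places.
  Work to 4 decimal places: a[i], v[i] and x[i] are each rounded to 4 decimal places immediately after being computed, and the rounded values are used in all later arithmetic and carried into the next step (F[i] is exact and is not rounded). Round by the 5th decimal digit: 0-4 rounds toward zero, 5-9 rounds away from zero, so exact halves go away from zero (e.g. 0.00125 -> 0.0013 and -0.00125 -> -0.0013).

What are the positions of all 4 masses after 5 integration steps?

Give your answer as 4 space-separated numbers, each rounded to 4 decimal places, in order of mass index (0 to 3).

Answer: 2.8966 6.2542 11.2508 14.5983

Derivation:
Step 0: x=[2.0000 8.0000 10.0000 15.0000] v=[0.0000 0.0000 0.0000 0.0000]
Step 1: x=[2.0800 7.8400 10.1200 14.9600] v=[0.4000 -0.8000 0.6000 -0.2000]
Step 2: x=[2.2304 7.5408 10.3424 14.8864] v=[0.7520 -1.4960 1.1120 -0.3680]
Step 3: x=[2.4332 7.1412 10.6345 14.7910] v=[1.0141 -1.9978 1.4605 -0.4768]
Step 4: x=[2.6643 6.6931 10.9531 14.6894] v=[1.1557 -2.2407 1.5931 -0.5081]
Step 5: x=[2.8966 6.2542 11.2508 14.5983] v=[1.1615 -2.1945 1.4884 -0.4554]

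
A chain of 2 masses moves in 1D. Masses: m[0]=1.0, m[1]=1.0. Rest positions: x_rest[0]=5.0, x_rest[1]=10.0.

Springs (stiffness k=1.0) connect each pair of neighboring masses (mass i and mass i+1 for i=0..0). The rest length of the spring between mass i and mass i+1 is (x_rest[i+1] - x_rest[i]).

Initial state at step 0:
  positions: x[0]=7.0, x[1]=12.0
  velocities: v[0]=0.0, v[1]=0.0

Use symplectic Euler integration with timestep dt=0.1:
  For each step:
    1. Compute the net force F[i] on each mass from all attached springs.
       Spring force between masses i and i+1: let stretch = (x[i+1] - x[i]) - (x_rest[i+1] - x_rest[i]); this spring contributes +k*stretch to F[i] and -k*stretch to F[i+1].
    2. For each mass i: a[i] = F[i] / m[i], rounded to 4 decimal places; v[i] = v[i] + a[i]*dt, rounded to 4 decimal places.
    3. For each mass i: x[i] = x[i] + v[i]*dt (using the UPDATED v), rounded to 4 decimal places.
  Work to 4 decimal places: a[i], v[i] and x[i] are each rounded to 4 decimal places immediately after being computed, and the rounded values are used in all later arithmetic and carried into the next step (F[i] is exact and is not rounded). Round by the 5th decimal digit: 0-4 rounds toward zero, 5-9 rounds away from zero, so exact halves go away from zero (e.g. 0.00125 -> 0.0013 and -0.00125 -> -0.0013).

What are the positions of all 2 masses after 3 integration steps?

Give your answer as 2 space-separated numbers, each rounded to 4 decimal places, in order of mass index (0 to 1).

Step 0: x=[7.0000 12.0000] v=[0.0000 0.0000]
Step 1: x=[7.0000 12.0000] v=[0.0000 0.0000]
Step 2: x=[7.0000 12.0000] v=[0.0000 0.0000]
Step 3: x=[7.0000 12.0000] v=[0.0000 0.0000]

Answer: 7.0000 12.0000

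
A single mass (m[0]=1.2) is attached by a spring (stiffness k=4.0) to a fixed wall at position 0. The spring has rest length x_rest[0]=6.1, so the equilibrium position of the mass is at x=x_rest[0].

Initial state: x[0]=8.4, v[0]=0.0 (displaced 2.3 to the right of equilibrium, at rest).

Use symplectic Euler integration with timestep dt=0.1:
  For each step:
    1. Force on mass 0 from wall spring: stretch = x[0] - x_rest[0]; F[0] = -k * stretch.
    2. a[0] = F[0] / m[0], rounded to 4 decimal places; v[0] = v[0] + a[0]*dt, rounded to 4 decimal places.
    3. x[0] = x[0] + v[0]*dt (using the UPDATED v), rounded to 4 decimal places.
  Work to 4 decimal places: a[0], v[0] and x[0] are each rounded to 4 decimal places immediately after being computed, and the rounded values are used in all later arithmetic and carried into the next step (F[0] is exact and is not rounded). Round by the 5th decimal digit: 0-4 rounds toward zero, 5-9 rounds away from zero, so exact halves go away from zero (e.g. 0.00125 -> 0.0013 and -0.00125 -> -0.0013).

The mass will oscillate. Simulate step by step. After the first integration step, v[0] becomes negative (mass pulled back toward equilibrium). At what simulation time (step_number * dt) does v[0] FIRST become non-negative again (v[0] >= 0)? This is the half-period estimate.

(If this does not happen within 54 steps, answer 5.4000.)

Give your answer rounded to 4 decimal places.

Answer: 1.8000

Derivation:
Step 0: x=[8.4000] v=[0.0000]
Step 1: x=[8.3233] v=[-0.7667]
Step 2: x=[8.1725] v=[-1.5078]
Step 3: x=[7.9526] v=[-2.1986]
Step 4: x=[7.6710] v=[-2.8161]
Step 5: x=[7.3370] v=[-3.3398]
Step 6: x=[6.9618] v=[-3.7521]
Step 7: x=[6.5579] v=[-4.0394]
Step 8: x=[6.1387] v=[-4.1920]
Step 9: x=[5.7182] v=[-4.2049]
Step 10: x=[5.3104] v=[-4.0776]
Step 11: x=[4.9290] v=[-3.8144]
Step 12: x=[4.5866] v=[-3.4241]
Step 13: x=[4.2946] v=[-2.9196]
Step 14: x=[4.0628] v=[-2.3178]
Step 15: x=[3.8989] v=[-1.6387]
Step 16: x=[3.8084] v=[-0.9050]
Step 17: x=[3.7943] v=[-0.1411]
Step 18: x=[3.8571] v=[0.6275]
First v>=0 after going negative at step 18, time=1.8000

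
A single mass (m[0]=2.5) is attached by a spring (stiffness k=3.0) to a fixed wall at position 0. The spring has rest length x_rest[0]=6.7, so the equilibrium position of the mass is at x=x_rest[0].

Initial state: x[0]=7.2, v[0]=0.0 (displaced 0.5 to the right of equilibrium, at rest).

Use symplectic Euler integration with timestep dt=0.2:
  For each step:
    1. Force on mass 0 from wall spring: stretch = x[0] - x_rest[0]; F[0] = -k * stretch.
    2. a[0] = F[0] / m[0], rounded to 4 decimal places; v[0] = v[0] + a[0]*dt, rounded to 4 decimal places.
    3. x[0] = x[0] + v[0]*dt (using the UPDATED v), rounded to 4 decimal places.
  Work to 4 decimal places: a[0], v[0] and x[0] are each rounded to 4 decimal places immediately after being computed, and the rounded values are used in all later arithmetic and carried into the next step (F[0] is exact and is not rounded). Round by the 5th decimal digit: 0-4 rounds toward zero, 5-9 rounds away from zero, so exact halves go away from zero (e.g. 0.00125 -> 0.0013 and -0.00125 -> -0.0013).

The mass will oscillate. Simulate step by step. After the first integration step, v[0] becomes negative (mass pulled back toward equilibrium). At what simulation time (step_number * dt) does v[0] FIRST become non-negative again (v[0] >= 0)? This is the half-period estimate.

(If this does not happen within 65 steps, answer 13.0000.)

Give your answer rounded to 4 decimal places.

Answer: 3.0000

Derivation:
Step 0: x=[7.2000] v=[0.0000]
Step 1: x=[7.1760] v=[-0.1200]
Step 2: x=[7.1292] v=[-0.2342]
Step 3: x=[7.0618] v=[-0.3372]
Step 4: x=[6.9770] v=[-0.4240]
Step 5: x=[6.8789] v=[-0.4905]
Step 6: x=[6.7722] v=[-0.5334]
Step 7: x=[6.6621] v=[-0.5507]
Step 8: x=[6.5538] v=[-0.5416]
Step 9: x=[6.4525] v=[-0.5065]
Step 10: x=[6.3631] v=[-0.4471]
Step 11: x=[6.2899] v=[-0.3662]
Step 12: x=[6.2363] v=[-0.2678]
Step 13: x=[6.2050] v=[-0.1565]
Step 14: x=[6.1975] v=[-0.0377]
Step 15: x=[6.2141] v=[0.0829]
First v>=0 after going negative at step 15, time=3.0000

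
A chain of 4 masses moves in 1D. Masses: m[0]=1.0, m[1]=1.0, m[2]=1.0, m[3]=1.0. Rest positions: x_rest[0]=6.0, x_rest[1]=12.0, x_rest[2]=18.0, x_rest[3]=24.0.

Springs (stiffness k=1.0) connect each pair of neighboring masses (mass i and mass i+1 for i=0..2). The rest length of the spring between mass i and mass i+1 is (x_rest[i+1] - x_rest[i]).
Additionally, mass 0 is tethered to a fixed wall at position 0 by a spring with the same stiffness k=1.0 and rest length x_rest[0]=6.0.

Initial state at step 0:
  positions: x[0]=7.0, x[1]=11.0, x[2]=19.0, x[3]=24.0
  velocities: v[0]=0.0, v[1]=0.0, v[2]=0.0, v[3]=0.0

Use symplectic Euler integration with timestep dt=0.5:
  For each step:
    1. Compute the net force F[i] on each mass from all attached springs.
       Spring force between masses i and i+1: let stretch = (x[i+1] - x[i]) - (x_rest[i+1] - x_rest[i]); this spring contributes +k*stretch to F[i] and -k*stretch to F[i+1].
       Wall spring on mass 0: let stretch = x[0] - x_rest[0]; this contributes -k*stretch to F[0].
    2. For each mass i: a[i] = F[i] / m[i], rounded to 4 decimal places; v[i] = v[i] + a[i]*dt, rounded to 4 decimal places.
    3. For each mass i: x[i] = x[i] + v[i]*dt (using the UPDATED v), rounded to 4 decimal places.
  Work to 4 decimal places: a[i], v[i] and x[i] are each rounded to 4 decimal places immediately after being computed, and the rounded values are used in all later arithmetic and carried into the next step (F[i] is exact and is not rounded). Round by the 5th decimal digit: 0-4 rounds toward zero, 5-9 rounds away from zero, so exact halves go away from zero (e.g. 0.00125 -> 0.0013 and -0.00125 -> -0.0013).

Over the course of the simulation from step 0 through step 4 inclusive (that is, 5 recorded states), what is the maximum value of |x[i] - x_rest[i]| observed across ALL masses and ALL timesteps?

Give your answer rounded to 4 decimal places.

Step 0: x=[7.0000 11.0000 19.0000 24.0000] v=[0.0000 0.0000 0.0000 0.0000]
Step 1: x=[6.2500 12.0000 18.2500 24.2500] v=[-1.5000 2.0000 -1.5000 0.5000]
Step 2: x=[5.3750 13.1250 17.4375 24.5000] v=[-1.7500 2.2500 -1.6250 0.5000]
Step 3: x=[5.0938 13.3907 17.3125 24.4844] v=[-0.5625 0.5313 -0.2500 -0.0313]
Step 4: x=[5.6134 12.5626 18.0001 24.1758] v=[1.0391 -1.6563 1.3751 -0.6173]
Max displacement = 1.3907

Answer: 1.3907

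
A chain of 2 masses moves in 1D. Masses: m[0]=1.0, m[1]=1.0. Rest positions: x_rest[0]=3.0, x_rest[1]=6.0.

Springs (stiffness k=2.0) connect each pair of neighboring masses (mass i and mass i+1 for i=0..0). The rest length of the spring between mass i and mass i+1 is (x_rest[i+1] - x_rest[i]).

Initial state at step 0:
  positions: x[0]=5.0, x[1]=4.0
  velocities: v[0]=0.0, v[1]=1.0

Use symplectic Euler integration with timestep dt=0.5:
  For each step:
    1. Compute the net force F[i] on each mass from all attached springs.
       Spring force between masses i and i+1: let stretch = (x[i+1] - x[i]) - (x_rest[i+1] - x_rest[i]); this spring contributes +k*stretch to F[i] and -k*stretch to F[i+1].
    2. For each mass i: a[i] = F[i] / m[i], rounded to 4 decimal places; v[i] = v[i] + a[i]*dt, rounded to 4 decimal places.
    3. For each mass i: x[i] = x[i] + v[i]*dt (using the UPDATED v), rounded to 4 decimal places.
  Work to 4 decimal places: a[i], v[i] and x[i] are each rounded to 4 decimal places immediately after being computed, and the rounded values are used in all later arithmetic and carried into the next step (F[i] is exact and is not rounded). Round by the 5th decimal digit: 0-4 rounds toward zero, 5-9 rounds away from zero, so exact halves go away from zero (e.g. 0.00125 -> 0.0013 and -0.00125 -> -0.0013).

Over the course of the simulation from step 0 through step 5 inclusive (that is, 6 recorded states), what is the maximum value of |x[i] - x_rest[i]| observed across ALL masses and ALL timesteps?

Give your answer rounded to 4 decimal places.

Answer: 3.5000

Derivation:
Step 0: x=[5.0000 4.0000] v=[0.0000 1.0000]
Step 1: x=[3.0000 6.5000] v=[-4.0000 5.0000]
Step 2: x=[1.2500 8.7500] v=[-3.5000 4.5000]
Step 3: x=[1.7500 8.7500] v=[1.0000 0.0000]
Step 4: x=[4.2500 6.7500] v=[5.0000 -4.0000]
Step 5: x=[6.5000 5.0000] v=[4.5000 -3.5000]
Max displacement = 3.5000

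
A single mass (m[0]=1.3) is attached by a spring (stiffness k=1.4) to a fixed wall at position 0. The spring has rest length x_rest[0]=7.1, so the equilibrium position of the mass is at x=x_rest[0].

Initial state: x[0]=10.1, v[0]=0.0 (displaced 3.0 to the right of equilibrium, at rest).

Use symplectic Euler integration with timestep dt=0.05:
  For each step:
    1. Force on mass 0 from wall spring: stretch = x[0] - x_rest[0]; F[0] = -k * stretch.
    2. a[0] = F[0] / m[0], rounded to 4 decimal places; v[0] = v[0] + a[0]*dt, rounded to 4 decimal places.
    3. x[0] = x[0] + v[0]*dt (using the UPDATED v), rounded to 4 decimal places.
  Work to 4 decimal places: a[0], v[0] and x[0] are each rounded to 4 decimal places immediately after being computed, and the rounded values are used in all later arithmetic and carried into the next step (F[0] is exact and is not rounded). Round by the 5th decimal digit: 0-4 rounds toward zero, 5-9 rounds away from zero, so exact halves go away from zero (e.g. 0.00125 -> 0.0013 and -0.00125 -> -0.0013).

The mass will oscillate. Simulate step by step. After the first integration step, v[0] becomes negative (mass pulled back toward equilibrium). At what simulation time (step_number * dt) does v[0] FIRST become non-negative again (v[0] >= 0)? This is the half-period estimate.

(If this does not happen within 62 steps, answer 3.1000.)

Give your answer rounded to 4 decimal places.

Step 0: x=[10.1000] v=[0.0000]
Step 1: x=[10.0919] v=[-0.1615]
Step 2: x=[10.0758] v=[-0.3226]
Step 3: x=[10.0517] v=[-0.4828]
Step 4: x=[10.0196] v=[-0.6417]
Step 5: x=[9.9797] v=[-0.7989]
Step 6: x=[9.9320] v=[-0.9540]
Step 7: x=[9.8767] v=[-1.1065]
Step 8: x=[9.8139] v=[-1.2560]
Step 9: x=[9.7438] v=[-1.4021]
Step 10: x=[9.6666] v=[-1.5445]
Step 11: x=[9.5825] v=[-1.6827]
Step 12: x=[9.4917] v=[-1.8164]
Step 13: x=[9.3944] v=[-1.9452]
Step 14: x=[9.2910] v=[-2.0687]
Step 15: x=[9.1817] v=[-2.1867]
Step 16: x=[9.0668] v=[-2.2988]
Step 17: x=[8.9466] v=[-2.4047]
Step 18: x=[8.8214] v=[-2.5041]
Step 19: x=[8.6916] v=[-2.5968]
Step 20: x=[8.5575] v=[-2.6825]
Step 21: x=[8.4195] v=[-2.7610]
Step 22: x=[8.2779] v=[-2.8321]
Step 23: x=[8.1331] v=[-2.8955]
Step 24: x=[7.9855] v=[-2.9511]
Step 25: x=[7.8356] v=[-2.9988]
Step 26: x=[7.6837] v=[-3.0384]
Step 27: x=[7.5302] v=[-3.0698]
Step 28: x=[7.3756] v=[-3.0930]
Step 29: x=[7.2202] v=[-3.1078]
Step 30: x=[7.0645] v=[-3.1143]
Step 31: x=[6.9089] v=[-3.1124]
Step 32: x=[6.7538] v=[-3.1021]
Step 33: x=[6.5996] v=[-3.0835]
Step 34: x=[6.4468] v=[-3.0566]
Step 35: x=[6.2957] v=[-3.0214]
Step 36: x=[6.1468] v=[-2.9781]
Step 37: x=[6.0005] v=[-2.9268]
Step 38: x=[5.8571] v=[-2.8676]
Step 39: x=[5.7171] v=[-2.8007]
Step 40: x=[5.5808] v=[-2.7262]
Step 41: x=[5.4486] v=[-2.6444]
Step 42: x=[5.3208] v=[-2.5555]
Step 43: x=[5.1978] v=[-2.4597]
Step 44: x=[5.0799] v=[-2.3573]
Step 45: x=[4.9675] v=[-2.2485]
Step 46: x=[4.8608] v=[-2.1337]
Step 47: x=[4.7601] v=[-2.0131]
Step 48: x=[4.6657] v=[-1.8871]
Step 49: x=[4.5779] v=[-1.7560]
Step 50: x=[4.4969] v=[-1.6202]
Step 51: x=[4.4229] v=[-1.4800]
Step 52: x=[4.3561] v=[-1.3359]
Step 53: x=[4.2967] v=[-1.1882]
Step 54: x=[4.2448] v=[-1.0373]
Step 55: x=[4.2006] v=[-0.8836]
Step 56: x=[4.1642] v=[-0.7275]
Step 57: x=[4.1357] v=[-0.5694]
Step 58: x=[4.1152] v=[-0.4098]
Step 59: x=[4.1027] v=[-0.2491]
Step 60: x=[4.0983] v=[-0.0877]
Step 61: x=[4.1020] v=[0.0739]
First v>=0 after going negative at step 61, time=3.0500

Answer: 3.0500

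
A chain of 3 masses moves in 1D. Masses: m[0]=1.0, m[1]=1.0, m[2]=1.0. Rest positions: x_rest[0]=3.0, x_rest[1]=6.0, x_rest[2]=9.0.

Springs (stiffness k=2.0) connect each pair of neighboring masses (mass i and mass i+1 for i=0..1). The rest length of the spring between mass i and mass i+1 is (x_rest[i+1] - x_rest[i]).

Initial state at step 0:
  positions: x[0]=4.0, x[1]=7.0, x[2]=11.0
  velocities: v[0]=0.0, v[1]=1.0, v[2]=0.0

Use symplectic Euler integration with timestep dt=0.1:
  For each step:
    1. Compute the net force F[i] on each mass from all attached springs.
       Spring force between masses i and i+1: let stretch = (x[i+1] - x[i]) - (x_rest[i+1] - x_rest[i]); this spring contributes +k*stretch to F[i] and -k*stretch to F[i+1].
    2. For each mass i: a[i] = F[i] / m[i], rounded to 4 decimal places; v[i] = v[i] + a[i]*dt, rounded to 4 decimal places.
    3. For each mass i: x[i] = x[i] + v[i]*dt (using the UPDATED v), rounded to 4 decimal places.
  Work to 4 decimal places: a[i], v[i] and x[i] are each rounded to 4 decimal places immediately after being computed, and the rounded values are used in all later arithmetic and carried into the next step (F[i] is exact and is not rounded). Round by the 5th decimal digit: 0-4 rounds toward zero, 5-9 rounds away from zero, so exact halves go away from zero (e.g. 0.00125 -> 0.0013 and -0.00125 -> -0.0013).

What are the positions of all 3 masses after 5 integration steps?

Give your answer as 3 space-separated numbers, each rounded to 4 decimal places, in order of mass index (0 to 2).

Step 0: x=[4.0000 7.0000 11.0000] v=[0.0000 1.0000 0.0000]
Step 1: x=[4.0000 7.1200 10.9800] v=[0.0000 1.2000 -0.2000]
Step 2: x=[4.0024 7.2548 10.9428] v=[0.0240 1.3480 -0.3720]
Step 3: x=[4.0099 7.3983 10.8918] v=[0.0745 1.4351 -0.5096]
Step 4: x=[4.0251 7.5439 10.8310] v=[0.1522 1.4561 -0.6083]
Step 5: x=[4.0507 7.6849 10.7644] v=[0.2560 1.4098 -0.6657]

Answer: 4.0507 7.6849 10.7644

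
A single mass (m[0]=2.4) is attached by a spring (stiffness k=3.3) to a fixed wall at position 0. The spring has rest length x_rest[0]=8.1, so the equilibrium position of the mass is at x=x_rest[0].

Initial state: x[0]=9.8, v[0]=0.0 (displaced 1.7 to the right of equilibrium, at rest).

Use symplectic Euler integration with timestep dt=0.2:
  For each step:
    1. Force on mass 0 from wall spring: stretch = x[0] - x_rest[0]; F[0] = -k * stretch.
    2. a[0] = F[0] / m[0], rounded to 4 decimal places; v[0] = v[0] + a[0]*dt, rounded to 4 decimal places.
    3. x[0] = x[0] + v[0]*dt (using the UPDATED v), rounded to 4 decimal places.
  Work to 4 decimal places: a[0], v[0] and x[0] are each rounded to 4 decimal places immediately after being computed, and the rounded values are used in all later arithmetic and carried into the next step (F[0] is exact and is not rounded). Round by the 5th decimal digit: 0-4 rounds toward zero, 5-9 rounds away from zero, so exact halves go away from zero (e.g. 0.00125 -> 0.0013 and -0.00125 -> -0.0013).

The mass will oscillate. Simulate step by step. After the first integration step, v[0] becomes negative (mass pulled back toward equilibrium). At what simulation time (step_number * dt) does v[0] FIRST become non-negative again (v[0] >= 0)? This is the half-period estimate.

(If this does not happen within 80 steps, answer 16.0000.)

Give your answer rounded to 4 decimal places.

Step 0: x=[9.8000] v=[0.0000]
Step 1: x=[9.7065] v=[-0.4675]
Step 2: x=[9.5246] v=[-0.9093]
Step 3: x=[9.2644] v=[-1.3011]
Step 4: x=[8.9401] v=[-1.6213]
Step 5: x=[8.5696] v=[-1.8523]
Step 6: x=[8.1733] v=[-1.9814]
Step 7: x=[7.7730] v=[-2.0016]
Step 8: x=[7.3907] v=[-1.9117]
Step 9: x=[7.0474] v=[-1.7166]
Step 10: x=[6.7620] v=[-1.4271]
Step 11: x=[6.5502] v=[-1.0591]
Step 12: x=[6.4236] v=[-0.6329]
Step 13: x=[6.3892] v=[-0.1719]
Step 14: x=[6.4489] v=[0.2986]
First v>=0 after going negative at step 14, time=2.8000

Answer: 2.8000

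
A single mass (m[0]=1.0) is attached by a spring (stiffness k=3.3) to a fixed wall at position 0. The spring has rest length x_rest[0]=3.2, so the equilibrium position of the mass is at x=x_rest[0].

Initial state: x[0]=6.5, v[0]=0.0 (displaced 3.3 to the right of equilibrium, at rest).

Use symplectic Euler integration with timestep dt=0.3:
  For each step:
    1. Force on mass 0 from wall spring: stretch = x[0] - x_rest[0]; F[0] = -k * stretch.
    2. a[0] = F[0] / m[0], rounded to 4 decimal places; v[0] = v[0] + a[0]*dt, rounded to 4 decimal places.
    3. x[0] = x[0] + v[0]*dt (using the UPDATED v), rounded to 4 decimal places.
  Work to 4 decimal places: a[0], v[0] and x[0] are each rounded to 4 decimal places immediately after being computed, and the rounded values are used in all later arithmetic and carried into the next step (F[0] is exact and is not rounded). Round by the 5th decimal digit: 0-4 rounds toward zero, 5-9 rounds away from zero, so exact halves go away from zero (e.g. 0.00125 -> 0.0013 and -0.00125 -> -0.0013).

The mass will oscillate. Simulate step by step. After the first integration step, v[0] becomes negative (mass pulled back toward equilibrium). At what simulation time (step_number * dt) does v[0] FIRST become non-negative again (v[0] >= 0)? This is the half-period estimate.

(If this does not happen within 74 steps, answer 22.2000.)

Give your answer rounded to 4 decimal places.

Step 0: x=[6.5000] v=[0.0000]
Step 1: x=[5.5199] v=[-3.2670]
Step 2: x=[3.8508] v=[-5.5637]
Step 3: x=[1.9884] v=[-6.2080]
Step 4: x=[0.4859] v=[-5.0085]
Step 5: x=[-0.2106] v=[-2.3216]
Step 6: x=[0.1059] v=[1.0549]
First v>=0 after going negative at step 6, time=1.8000

Answer: 1.8000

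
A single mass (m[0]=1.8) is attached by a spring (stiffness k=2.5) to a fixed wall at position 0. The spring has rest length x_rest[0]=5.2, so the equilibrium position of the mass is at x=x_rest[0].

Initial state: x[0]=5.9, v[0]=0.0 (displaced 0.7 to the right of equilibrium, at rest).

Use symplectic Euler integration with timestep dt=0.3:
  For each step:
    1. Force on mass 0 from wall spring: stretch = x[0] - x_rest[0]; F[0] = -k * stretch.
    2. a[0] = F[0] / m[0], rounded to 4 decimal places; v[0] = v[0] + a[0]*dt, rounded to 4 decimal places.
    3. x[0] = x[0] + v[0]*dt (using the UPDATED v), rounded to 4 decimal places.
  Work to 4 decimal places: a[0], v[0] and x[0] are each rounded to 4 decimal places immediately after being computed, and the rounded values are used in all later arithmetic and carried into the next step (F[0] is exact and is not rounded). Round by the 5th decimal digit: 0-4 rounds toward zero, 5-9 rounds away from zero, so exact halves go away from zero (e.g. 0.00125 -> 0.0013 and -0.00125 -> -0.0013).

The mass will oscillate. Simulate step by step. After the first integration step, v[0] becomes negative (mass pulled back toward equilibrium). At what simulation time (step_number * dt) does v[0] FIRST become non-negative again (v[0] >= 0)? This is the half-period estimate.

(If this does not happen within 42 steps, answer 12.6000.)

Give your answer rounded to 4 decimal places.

Answer: 2.7000

Derivation:
Step 0: x=[5.9000] v=[0.0000]
Step 1: x=[5.8125] v=[-0.2917]
Step 2: x=[5.6484] v=[-0.5469]
Step 3: x=[5.4283] v=[-0.7337]
Step 4: x=[5.1797] v=[-0.8288]
Step 5: x=[4.9336] v=[-0.8203]
Step 6: x=[4.7208] v=[-0.7093]
Step 7: x=[4.5679] v=[-0.5096]
Step 8: x=[4.4940] v=[-0.2462]
Step 9: x=[4.5084] v=[0.0480]
First v>=0 after going negative at step 9, time=2.7000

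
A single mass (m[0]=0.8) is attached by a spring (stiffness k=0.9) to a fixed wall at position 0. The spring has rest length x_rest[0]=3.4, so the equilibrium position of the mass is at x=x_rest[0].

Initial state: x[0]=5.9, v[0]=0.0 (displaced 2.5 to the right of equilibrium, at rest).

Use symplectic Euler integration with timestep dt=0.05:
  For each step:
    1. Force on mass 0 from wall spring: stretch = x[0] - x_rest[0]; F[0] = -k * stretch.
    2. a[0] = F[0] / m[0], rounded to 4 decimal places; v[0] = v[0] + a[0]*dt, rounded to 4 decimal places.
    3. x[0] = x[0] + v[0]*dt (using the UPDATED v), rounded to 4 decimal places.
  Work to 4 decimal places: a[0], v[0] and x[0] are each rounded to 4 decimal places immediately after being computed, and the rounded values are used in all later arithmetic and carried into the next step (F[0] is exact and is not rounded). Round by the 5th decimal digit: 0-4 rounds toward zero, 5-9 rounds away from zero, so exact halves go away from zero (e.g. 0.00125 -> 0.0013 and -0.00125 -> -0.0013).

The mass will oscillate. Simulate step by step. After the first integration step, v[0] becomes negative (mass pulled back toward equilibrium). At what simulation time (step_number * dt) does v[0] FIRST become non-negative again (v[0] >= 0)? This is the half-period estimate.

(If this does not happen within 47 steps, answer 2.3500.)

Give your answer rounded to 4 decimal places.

Step 0: x=[5.9000] v=[0.0000]
Step 1: x=[5.8930] v=[-0.1406]
Step 2: x=[5.8790] v=[-0.2808]
Step 3: x=[5.8580] v=[-0.4202]
Step 4: x=[5.8301] v=[-0.5585]
Step 5: x=[5.7953] v=[-0.6952]
Step 6: x=[5.7538] v=[-0.8299]
Step 7: x=[5.7057] v=[-0.9623]
Step 8: x=[5.6511] v=[-1.0920]
Step 9: x=[5.5902] v=[-1.2186]
Step 10: x=[5.5231] v=[-1.3418]
Step 11: x=[5.4500] v=[-1.4612]
Step 12: x=[5.3712] v=[-1.5765]
Step 13: x=[5.2868] v=[-1.6874]
Step 14: x=[5.1971] v=[-1.7935]
Step 15: x=[5.1024] v=[-1.8946]
Step 16: x=[5.0029] v=[-1.9904]
Step 17: x=[4.8989] v=[-2.0806]
Step 18: x=[4.7907] v=[-2.1649]
Step 19: x=[4.6785] v=[-2.2431]
Step 20: x=[4.5628] v=[-2.3150]
Step 21: x=[4.4438] v=[-2.3804]
Step 22: x=[4.3218] v=[-2.4391]
Step 23: x=[4.1973] v=[-2.4910]
Step 24: x=[4.0705] v=[-2.5359]
Step 25: x=[3.9418] v=[-2.5736]
Step 26: x=[3.8116] v=[-2.6041]
Step 27: x=[3.6802] v=[-2.6273]
Step 28: x=[3.5480] v=[-2.6431]
Step 29: x=[3.4154] v=[-2.6514]
Step 30: x=[3.2828] v=[-2.6523]
Step 31: x=[3.1505] v=[-2.6457]
Step 32: x=[3.0189] v=[-2.6317]
Step 33: x=[2.8884] v=[-2.6103]
Step 34: x=[2.7593] v=[-2.5815]
Step 35: x=[2.6320] v=[-2.5455]
Step 36: x=[2.5069] v=[-2.5023]
Step 37: x=[2.3843] v=[-2.4521]
Step 38: x=[2.2646] v=[-2.3950]
Step 39: x=[2.1480] v=[-2.3311]
Step 40: x=[2.0350] v=[-2.2607]
Step 41: x=[1.9258] v=[-2.1839]
Step 42: x=[1.8208] v=[-2.1010]
Step 43: x=[1.7202] v=[-2.0122]
Step 44: x=[1.6243] v=[-1.9177]
Step 45: x=[1.5334] v=[-1.8178]
Step 46: x=[1.4478] v=[-1.7128]
Step 47: x=[1.3677] v=[-1.6030]
v[0] did not become non-negative within 47 steps; using fallback time=2.3500

Answer: 2.3500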